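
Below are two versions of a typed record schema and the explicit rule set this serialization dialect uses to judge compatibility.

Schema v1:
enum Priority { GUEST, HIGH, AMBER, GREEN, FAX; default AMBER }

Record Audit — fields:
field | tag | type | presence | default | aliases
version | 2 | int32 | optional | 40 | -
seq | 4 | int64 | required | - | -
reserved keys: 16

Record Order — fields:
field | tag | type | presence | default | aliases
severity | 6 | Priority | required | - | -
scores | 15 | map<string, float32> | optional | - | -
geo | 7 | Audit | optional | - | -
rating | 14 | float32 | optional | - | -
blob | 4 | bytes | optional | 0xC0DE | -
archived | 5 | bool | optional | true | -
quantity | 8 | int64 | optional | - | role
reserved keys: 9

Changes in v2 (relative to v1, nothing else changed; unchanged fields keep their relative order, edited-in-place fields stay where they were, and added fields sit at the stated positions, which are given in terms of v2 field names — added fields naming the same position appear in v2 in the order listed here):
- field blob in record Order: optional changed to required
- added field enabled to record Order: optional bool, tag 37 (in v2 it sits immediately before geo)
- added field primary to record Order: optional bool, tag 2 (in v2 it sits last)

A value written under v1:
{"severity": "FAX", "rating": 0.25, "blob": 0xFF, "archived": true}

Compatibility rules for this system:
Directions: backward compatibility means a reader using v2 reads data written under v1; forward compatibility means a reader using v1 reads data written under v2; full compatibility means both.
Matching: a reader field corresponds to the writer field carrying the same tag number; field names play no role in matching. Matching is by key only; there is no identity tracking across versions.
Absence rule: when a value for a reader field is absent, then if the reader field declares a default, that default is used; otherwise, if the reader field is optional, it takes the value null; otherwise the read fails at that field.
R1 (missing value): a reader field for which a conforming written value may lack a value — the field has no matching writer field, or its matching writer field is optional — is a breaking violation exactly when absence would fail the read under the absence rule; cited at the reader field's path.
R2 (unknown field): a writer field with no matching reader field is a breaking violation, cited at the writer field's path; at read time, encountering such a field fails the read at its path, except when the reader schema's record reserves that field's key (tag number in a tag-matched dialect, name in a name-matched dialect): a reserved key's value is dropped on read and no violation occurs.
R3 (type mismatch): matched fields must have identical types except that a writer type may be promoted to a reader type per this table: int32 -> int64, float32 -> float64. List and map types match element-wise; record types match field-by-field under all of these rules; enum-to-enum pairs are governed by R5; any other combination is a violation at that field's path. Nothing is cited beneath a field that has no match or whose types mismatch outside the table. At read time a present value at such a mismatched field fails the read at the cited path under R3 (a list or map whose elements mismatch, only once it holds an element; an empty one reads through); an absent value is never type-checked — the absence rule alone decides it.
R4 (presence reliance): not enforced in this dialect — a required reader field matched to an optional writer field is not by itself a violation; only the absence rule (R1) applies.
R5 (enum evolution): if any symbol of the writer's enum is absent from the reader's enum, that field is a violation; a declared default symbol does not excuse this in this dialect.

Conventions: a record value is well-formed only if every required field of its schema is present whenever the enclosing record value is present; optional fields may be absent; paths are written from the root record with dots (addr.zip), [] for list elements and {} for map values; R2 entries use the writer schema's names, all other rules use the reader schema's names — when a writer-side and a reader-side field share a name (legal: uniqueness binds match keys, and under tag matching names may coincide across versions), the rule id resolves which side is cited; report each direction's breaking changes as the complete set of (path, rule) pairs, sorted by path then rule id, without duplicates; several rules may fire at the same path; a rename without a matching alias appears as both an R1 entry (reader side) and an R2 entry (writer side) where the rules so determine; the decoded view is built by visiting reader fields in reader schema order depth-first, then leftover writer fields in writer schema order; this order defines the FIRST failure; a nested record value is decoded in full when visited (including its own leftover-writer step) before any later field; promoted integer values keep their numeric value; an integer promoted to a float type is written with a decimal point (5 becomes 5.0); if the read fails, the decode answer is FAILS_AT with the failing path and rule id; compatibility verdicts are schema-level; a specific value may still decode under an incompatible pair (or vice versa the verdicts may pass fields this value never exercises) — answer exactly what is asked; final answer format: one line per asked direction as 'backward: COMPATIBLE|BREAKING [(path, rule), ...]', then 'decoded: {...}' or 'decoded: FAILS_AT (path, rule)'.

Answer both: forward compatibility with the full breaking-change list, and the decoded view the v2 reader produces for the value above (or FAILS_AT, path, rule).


the writer's type comes first in each Order pair
checking forward for Order: reader v1 against writer v2:
  severity: paired with writer severity (Priority -> Priority; writer required)
  scores: paired with writer scores (map<string, float32> -> map<string, float32>; writer optional)
  geo: paired with writer geo (Audit -> Audit; writer optional)
  rating: paired with writer rating (float32 -> float32; writer optional)
  blob: paired with writer blob (bytes -> bytes; writer required)
  archived: paired with writer archived (bool -> bool; writer optional)
  quantity: paired with writer quantity (int64 -> int64; writer optional)
  writer enabled: unknown to reader
  writer primary: unknown to reader
  geo.version: paired with writer geo.version (int32 -> int32; writer optional)
  geo.seq: paired with writer geo.seq (int64 -> int64; writer required)
  R2 fires at enabled
  R2 fires at primary
  forward on Order therefore BREAKING (2)
decode (reader v2):
  severity := "FAX"
  scores := null (not supplied -> null)
  enabled := null (not supplied -> null)
  geo := null (not supplied -> null)
  rating := 0.25
  blob := 0xFF
  archived := true
  quantity := null (not supplied -> null)
  primary := null (not supplied -> null)
  => decoded: {"severity": "FAX", "scores": null, "enabled": null, "geo": null, "rating": 0.25, "blob": 0xFF, "archived": true, "quantity": null, "primary": null}
the rest of the Order diff is inert for this question:
  field blob in record Order: optional changed to required -> triggers nothing under Order's printed rules — same verdict

forward: BREAKING [(enabled, R2), (primary, R2)]; decoded: {"severity": "FAX", "scores": null, "enabled": null, "geo": null, "rating": 0.25, "blob": 0xFF, "archived": true, "quantity": null, "primary": null}


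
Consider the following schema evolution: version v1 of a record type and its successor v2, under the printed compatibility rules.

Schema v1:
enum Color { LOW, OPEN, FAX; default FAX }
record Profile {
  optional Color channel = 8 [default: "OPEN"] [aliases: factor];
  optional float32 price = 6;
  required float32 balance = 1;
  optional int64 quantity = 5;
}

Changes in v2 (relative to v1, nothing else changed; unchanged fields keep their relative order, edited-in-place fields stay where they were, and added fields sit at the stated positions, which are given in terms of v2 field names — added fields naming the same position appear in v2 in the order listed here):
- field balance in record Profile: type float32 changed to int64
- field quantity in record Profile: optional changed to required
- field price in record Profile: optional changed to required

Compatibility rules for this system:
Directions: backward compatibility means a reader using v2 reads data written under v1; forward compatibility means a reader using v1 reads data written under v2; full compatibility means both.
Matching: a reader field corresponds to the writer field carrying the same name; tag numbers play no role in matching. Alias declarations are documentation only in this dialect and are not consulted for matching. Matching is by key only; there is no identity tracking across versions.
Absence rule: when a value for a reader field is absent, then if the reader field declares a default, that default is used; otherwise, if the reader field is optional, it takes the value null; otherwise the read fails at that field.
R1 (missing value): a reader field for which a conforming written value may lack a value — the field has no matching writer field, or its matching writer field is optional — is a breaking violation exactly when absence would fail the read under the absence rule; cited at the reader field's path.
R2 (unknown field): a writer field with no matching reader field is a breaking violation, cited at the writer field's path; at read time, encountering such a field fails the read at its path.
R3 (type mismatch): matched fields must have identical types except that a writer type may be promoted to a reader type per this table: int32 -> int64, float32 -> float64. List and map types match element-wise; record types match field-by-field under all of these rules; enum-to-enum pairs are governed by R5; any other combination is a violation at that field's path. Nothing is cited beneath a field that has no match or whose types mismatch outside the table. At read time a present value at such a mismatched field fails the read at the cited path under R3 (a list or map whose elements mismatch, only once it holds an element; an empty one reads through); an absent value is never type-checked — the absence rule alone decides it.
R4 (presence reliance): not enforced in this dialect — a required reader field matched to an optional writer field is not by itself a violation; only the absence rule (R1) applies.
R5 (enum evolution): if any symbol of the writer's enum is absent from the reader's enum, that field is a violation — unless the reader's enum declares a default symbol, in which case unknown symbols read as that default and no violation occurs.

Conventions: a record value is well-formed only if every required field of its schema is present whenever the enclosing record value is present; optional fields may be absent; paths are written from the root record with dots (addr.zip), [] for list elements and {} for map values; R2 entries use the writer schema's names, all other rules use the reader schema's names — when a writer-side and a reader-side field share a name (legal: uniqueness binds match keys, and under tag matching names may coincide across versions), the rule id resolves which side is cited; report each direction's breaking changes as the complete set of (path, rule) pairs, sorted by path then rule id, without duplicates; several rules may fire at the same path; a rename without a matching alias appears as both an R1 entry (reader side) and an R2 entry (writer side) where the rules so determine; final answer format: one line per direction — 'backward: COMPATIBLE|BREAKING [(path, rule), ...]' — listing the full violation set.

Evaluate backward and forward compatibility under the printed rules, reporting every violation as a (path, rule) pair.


in Profile below, arrows point writer -> reader
backward analysis of Profile with v2 as reader and v1 as writer:
  channel: Color -> Color, writer optional; from channel
  price: float32 -> float32, writer optional; from price
  balance: float32 -> int64, writer required; from balance
  quantity: int64 -> int64, writer optional; from quantity
  violation R3 at balance
  violation R1 at price
  violation R1 at quantity
  backward on Profile therefore BREAKING (3)
forward analysis of Profile with v1 as reader and v2 as writer:
  channel: Color -> Color, writer optional; from channel
  price: float32 -> float32, writer required; from price
  balance: int64 -> float32, writer required; from balance
  quantity: int64 -> int64, writer required; from quantity
  violation R3 at balance
  forward on Profile therefore BREAKING (1)

backward: BREAKING [(balance, R3), (price, R1), (quantity, R1)]; forward: BREAKING [(balance, R3)]


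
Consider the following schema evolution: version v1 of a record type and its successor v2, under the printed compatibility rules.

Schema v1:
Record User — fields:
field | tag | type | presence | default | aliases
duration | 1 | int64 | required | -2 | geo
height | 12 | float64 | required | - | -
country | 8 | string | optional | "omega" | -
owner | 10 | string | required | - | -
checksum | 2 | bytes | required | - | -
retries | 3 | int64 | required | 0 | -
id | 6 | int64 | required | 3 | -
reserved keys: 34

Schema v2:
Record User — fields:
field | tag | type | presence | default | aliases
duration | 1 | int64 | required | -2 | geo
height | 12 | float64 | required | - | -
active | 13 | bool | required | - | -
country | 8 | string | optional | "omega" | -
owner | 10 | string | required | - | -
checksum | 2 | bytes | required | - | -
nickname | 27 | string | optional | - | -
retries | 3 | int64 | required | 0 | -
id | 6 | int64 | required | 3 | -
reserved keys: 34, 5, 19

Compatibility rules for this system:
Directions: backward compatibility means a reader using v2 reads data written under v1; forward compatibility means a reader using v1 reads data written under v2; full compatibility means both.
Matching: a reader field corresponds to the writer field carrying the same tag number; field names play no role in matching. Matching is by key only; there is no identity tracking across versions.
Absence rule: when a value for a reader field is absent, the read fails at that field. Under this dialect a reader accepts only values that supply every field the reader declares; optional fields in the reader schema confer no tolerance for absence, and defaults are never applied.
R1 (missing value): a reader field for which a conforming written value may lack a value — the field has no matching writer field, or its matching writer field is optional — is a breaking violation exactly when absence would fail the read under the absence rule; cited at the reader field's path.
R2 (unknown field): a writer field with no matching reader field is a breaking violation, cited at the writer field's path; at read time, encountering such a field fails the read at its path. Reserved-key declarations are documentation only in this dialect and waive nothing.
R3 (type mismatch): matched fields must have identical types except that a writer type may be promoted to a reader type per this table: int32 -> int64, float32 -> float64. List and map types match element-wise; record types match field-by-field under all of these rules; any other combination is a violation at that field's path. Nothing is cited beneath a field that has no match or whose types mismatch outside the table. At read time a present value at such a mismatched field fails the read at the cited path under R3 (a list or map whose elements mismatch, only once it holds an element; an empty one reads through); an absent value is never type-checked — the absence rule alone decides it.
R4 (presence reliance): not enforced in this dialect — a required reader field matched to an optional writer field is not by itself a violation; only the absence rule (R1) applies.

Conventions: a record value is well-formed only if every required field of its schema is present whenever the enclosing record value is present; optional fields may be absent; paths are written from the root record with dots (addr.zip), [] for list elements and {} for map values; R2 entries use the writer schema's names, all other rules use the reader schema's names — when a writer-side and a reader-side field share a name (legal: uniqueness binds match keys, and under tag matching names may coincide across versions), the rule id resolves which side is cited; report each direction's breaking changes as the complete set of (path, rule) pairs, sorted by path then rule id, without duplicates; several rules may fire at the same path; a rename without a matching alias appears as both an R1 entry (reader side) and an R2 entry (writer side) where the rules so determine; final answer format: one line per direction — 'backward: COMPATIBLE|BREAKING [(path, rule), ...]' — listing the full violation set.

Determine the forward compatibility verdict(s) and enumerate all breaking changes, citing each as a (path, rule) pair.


forward: BREAKING [(active, R2), (country, R1), (nickname, R2)]

each type pair in User: writer, then reader
forward for User (reader v1, writer v2):
  writer required, int64 -> int64: reader duration maps from writer duration
  writer required, float64 -> float64: reader height maps from writer height
  writer optional, string -> string: reader country maps from writer country
  writer required, string -> string: reader owner maps from writer owner
  writer required, bytes -> bytes: reader checksum maps from writer checksum
  writer required, int64 -> int64: reader retries maps from writer retries
  writer required, int64 -> int64: reader id maps from writer id
  leftover writer field: active
  leftover writer field: nickname
  breaking: (active, R2)
  breaking: (country, R1)
  breaking: (nickname, R2)
  => forward verdict for User: BREAKING, 3 violation(s)


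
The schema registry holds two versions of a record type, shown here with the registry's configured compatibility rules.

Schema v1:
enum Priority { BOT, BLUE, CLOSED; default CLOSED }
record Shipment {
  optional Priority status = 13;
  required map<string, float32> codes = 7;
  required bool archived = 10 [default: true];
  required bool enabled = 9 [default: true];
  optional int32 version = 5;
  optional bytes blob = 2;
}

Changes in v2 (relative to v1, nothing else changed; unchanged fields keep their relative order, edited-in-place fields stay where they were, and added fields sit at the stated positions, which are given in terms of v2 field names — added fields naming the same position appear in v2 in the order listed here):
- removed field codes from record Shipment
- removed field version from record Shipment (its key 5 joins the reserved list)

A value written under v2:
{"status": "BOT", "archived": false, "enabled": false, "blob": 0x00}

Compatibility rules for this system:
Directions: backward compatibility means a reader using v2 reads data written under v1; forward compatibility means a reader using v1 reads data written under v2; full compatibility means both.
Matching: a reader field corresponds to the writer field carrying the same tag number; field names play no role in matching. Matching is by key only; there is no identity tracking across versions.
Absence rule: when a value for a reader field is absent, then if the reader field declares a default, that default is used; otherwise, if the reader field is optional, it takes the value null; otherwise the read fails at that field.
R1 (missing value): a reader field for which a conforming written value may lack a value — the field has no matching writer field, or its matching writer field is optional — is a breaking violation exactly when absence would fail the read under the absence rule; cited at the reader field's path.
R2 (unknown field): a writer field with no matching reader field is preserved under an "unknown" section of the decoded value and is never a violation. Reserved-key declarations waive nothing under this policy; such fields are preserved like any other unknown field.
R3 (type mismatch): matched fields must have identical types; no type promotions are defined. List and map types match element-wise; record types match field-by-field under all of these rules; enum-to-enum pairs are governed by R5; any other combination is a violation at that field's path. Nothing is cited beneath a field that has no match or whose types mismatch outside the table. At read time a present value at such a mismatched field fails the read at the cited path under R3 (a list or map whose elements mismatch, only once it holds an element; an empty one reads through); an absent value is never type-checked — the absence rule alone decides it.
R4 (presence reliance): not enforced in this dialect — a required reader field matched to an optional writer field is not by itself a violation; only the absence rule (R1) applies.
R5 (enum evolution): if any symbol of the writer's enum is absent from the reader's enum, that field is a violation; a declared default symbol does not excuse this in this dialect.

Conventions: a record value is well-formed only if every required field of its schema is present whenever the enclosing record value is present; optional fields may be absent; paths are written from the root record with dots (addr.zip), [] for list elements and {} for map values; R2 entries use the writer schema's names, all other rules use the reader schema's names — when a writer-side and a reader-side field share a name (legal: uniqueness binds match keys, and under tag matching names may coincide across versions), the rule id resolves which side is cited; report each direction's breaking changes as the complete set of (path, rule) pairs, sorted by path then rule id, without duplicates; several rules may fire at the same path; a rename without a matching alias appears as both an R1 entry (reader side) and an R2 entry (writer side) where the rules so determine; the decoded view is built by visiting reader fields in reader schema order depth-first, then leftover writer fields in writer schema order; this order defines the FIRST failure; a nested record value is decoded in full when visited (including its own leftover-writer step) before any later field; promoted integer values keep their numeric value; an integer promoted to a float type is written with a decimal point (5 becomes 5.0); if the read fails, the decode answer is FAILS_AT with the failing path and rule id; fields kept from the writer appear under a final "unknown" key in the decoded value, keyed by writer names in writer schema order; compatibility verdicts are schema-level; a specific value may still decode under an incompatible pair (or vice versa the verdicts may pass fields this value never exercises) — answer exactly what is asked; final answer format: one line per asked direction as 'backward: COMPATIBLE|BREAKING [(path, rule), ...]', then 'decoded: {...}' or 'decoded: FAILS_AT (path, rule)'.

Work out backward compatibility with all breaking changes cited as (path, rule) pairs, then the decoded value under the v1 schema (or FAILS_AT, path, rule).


in Shipment below, arrows point writer -> reader
backward on Shipment — v2 reading data written by v1:
  status <- status (Priority -> Priority, writer optional)
  archived <- archived (bool -> bool, writer required)
  enabled <- enabled (bool -> bool, writer required)
  blob <- blob (bytes -> bytes, writer optional)
  writer codes: unknown to reader
  writer version: unknown to reader
  => backward: COMPATIBLE
decoding the Shipment value with the v1 reader:
  status := "BOT"
  read fails at codes under R1 (no fill)
  => FAILS_AT (codes, R1)
checking off the Shipment differences that do not matter here:
  removed field version from record Shipment (its key 5 joins the reserved list) -> inert for the asked Shipment verdict: nothing fires

backward: COMPATIBLE []; decoded: FAILS_AT (codes, R1)


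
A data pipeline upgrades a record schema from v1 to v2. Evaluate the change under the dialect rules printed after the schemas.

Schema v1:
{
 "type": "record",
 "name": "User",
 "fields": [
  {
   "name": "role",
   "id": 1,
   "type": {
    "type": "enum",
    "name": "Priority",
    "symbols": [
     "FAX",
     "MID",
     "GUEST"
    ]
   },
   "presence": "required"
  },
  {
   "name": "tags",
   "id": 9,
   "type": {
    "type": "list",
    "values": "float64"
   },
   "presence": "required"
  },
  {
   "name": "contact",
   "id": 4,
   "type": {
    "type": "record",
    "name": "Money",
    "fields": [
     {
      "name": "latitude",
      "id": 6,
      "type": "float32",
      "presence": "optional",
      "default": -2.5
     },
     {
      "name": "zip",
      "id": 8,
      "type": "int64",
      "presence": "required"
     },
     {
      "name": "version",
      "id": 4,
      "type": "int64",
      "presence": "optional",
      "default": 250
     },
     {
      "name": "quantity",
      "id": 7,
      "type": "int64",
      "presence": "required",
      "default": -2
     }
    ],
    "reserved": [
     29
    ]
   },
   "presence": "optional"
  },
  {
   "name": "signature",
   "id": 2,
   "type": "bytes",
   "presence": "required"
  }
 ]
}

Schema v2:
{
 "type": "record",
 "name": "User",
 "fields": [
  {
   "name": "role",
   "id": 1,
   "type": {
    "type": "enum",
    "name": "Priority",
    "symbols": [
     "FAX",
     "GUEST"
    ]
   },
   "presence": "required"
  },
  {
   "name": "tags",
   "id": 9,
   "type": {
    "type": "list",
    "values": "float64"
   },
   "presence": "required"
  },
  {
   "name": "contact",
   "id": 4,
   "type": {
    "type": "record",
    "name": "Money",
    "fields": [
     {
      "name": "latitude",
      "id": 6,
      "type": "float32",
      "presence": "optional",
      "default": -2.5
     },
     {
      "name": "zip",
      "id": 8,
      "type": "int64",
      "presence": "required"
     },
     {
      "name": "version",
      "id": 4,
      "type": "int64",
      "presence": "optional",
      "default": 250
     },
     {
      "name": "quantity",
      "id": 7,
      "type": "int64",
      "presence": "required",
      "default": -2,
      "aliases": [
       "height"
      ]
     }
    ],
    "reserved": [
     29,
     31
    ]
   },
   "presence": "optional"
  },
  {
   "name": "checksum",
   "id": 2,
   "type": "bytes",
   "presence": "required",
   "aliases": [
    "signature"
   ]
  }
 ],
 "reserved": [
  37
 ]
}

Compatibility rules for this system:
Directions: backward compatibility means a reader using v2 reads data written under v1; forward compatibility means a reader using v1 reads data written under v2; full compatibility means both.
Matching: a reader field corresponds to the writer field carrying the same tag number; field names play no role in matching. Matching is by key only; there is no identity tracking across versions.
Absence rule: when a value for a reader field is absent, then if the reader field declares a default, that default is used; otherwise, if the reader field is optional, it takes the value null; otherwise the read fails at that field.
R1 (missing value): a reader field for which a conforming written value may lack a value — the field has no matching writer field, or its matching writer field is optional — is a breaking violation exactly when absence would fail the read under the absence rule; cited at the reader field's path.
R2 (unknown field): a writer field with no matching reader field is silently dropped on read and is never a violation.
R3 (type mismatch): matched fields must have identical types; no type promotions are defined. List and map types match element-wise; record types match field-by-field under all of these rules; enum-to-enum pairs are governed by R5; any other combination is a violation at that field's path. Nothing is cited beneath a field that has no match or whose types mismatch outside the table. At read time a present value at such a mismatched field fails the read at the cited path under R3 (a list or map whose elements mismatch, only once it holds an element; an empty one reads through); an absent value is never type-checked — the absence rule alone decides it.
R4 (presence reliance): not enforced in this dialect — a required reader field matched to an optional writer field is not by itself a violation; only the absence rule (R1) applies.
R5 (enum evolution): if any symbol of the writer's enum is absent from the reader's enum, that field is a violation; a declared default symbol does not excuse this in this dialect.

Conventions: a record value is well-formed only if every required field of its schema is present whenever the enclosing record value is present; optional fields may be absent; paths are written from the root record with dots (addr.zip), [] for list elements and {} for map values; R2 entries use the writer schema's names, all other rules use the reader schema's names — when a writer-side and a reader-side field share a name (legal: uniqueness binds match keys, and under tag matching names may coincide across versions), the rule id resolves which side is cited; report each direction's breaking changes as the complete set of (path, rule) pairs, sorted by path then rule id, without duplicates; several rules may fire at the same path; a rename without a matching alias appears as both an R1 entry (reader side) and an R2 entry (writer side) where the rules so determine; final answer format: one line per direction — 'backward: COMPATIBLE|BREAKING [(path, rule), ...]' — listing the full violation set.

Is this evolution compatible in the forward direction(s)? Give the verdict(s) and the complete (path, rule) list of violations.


forward: COMPATIBLE []

the writer's type comes first in each User pair
forward pass over User, reader schema v1, writer schema v2:
  role: paired with writer role (Priority -> Priority; writer required)
  tags: paired with writer tags (list<float64> -> list<float64>; writer required)
  contact: paired with writer contact (Money -> Money; writer optional)
  signature: paired with writer checksum (bytes -> bytes; writer required)
  contact.latitude: paired with writer contact.latitude (float32 -> float32; writer optional)
  contact.zip: paired with writer contact.zip (int64 -> int64; writer required)
  contact.version: paired with writer contact.version (int64 -> int64; writer optional)
  contact.quantity: paired with writer contact.quantity (int64 -> int64; writer required)
  nothing fires on User: forward is COMPATIBLE
checking off the User differences that do not matter here:
  enum Priority (field role in record User): symbol MID removed -> matters only for User's backward compatibility — outside the asked direction
  renamed field signature to checksum in record User (alias signature declared on the renamed field) -> fires no rule on User, leaving the asked answer as it is


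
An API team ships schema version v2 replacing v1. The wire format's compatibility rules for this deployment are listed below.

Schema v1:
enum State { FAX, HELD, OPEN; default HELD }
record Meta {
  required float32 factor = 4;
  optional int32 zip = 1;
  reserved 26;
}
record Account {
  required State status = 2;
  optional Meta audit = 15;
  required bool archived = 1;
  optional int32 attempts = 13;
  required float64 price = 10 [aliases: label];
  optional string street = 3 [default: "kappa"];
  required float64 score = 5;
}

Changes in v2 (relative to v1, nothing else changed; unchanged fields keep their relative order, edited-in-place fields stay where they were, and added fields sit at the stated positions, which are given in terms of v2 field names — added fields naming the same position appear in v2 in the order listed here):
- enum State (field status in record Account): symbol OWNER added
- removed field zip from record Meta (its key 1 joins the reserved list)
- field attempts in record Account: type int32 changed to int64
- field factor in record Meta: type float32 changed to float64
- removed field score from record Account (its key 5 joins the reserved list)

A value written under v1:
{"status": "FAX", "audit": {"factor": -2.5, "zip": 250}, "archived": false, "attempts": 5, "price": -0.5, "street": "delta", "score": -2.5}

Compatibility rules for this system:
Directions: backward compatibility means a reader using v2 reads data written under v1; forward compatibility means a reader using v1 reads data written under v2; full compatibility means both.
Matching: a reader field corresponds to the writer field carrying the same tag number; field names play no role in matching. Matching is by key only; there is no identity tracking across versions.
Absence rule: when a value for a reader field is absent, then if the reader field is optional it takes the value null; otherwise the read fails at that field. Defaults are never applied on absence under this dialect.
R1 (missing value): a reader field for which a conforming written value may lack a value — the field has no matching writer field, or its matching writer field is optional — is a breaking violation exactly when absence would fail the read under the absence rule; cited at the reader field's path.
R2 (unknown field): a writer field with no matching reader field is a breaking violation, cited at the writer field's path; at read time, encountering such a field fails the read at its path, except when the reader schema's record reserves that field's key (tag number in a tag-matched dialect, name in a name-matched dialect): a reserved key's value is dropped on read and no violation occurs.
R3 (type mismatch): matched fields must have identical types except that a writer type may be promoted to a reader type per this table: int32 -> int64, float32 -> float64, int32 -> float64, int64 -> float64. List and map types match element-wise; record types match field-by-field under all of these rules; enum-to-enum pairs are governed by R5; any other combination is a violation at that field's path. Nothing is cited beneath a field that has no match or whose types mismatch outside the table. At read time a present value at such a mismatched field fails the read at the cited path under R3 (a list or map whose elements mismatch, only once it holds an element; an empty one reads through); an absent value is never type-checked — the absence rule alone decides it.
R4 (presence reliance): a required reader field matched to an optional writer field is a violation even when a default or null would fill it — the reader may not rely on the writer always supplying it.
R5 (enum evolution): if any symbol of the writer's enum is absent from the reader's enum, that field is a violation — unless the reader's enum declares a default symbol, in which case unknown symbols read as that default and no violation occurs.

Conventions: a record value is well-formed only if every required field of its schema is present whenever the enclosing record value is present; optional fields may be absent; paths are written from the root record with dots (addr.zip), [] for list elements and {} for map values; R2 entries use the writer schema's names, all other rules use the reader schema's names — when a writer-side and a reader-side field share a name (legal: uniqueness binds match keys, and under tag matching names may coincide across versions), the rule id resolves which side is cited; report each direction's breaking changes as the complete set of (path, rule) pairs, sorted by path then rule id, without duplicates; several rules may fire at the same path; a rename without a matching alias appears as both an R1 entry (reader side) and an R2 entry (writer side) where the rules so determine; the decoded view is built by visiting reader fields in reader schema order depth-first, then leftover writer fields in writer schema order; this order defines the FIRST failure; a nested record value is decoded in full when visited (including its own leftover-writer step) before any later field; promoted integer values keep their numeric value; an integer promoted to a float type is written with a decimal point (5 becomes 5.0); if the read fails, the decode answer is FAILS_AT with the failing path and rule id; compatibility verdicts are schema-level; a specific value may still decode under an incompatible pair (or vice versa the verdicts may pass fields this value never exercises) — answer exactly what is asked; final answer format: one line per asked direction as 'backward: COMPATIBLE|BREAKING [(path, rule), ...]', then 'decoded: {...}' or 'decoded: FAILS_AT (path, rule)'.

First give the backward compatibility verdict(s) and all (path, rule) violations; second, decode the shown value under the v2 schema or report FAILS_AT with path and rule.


backward: COMPATIBLE []; decoded: {"status": "FAX", "audit": {"factor": -2.5}, "archived": false, "attempts": 5, "price": -0.5, "street": "delta"}

the writer's type comes first in each Account pair
backward for Account (reader v2, writer v1):
  writer required, State -> State: reader status maps from writer status
  writer optional, Meta -> Meta: reader audit maps from writer audit
  writer required, bool -> bool: reader archived maps from writer archived
  writer optional, int32 -> int64: reader attempts maps from writer attempts
  writer required, float64 -> float64: reader price maps from writer price
  writer optional, string -> string: reader street maps from writer street
  writer score: unknown to reader
  writer required, float32 -> float64: reader audit.factor maps from writer audit.factor
  writer audit.zip: unknown to reader
  nothing fires on Account: backward is COMPATIBLE
decode (reader v2):
  status := "FAX"
  audit.factor := -2.5 (float32 -> float64)
  writer audit.zip: reserved -> dropped
  archived := false
  attempts := 5 (int32 -> int64)
  price := -0.5
  street := "delta"
  writer score: reserved -> dropped
  => decoded: {"status": "FAX", "audit": {"factor": -2.5}, "archived": false, "attempts": 5, "price": -0.5, "street": "delta"}
the rest of the Account diff is inert for this question:
  enum State (field status in record Account): symbol OWNER added -> fires no rule on Account, leaving the asked answer as it is
  field attempts in record Account: type int32 changed to int64 -> affects forward compatibility only, which is not asked
  field factor in record Meta: type float32 changed to float64 -> affects forward compatibility only, which is not asked


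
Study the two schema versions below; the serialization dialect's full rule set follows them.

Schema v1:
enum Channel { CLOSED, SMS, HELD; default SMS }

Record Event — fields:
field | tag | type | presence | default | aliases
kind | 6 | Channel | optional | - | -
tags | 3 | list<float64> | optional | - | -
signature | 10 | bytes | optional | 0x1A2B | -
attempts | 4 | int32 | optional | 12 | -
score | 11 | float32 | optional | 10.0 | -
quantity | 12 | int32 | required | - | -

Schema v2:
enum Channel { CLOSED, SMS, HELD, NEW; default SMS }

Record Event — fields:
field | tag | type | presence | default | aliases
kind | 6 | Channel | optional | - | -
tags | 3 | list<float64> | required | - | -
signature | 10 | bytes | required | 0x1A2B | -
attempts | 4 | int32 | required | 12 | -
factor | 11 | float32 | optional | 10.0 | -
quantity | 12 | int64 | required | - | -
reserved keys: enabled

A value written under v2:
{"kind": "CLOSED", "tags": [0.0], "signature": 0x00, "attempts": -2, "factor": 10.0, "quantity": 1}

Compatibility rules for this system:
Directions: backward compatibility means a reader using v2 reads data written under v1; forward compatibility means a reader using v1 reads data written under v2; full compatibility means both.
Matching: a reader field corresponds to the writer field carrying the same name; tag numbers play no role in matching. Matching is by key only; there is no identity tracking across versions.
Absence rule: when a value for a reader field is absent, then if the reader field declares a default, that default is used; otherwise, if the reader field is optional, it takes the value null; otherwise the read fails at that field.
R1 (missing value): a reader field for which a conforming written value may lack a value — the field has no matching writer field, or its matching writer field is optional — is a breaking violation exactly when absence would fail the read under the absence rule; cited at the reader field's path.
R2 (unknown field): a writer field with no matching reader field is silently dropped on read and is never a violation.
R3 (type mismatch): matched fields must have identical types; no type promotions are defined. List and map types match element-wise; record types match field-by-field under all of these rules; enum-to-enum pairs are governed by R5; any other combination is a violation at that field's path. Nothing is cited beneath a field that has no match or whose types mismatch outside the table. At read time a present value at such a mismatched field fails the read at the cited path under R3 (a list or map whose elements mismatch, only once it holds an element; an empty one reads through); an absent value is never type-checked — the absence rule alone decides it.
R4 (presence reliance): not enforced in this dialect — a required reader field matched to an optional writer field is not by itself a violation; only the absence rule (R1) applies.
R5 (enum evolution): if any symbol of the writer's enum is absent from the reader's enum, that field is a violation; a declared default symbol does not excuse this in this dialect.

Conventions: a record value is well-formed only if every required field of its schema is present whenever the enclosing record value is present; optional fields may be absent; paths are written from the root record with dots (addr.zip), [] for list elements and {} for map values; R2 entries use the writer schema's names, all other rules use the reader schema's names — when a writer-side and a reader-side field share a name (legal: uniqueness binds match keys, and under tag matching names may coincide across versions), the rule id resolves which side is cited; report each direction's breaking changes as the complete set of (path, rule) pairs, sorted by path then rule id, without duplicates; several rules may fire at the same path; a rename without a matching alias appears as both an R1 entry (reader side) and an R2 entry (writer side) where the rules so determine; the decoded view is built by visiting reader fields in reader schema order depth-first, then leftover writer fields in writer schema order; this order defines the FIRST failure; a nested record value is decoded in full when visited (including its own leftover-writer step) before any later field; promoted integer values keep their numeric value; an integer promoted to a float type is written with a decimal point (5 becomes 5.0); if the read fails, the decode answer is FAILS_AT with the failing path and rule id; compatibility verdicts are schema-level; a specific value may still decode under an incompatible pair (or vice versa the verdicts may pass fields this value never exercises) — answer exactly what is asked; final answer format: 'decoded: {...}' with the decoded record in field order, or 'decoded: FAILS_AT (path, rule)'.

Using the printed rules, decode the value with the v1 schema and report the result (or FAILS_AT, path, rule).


in Event below, arrows point writer -> reader
decoding the Event value with the v1 reader:
  kind := "CLOSED"
  tags := [0.0]
  signature := 0x00
  attempts := -2
  score := 10.0 (absent -> default)
  read fails at quantity under R3
  => FAILS_AT (quantity, R3)
checking off the Event differences that do not matter here:
  enum Channel (field kind in record Event): symbol NEW added -> changes Event's schema-level verdicts only — the decode of this value is the same
  field tags in record Event: optional changed to required -> changes Event's schema-level verdicts only — the decode of this value is the same
  field attempts in record Event: optional changed to required -> fires no rule on Event under this dialect and leaves the result unchanged
  field signature in record Event: optional changed to required -> fires no rule on Event under this dialect and leaves the result unchanged
  renamed field score to factor in record Event -> fires no rule on Event under this dialect and leaves the result unchanged

decoded: FAILS_AT (quantity, R3)
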